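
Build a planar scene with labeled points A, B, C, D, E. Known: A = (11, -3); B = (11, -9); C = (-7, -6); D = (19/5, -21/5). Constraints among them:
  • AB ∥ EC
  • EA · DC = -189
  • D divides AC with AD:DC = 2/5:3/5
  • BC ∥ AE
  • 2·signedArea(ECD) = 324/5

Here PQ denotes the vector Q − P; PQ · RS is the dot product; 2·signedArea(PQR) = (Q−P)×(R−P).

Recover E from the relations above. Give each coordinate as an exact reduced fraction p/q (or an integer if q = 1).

E = (-7, 0)

1. E_x = -7  [AB ∥ EC ∩ BC ∥ AE]
2. E_y = 0  [AB ∥ EC ∩ BC ∥ AE]
   → E = (-7, 0)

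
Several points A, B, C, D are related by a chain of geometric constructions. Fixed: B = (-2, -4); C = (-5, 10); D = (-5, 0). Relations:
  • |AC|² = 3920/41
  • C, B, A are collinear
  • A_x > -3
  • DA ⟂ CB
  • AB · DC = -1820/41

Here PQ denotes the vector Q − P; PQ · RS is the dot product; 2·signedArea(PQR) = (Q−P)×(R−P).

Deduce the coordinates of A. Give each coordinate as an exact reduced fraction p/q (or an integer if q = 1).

A = (-121/41, 18/41)

1. A_x = -121/41  [C, B, A are collinear ∩ DA ⟂ CB]
2. A_y = 18/41  [C, B, A are collinear ∩ DA ⟂ CB]
   → A = (-121/41, 18/41)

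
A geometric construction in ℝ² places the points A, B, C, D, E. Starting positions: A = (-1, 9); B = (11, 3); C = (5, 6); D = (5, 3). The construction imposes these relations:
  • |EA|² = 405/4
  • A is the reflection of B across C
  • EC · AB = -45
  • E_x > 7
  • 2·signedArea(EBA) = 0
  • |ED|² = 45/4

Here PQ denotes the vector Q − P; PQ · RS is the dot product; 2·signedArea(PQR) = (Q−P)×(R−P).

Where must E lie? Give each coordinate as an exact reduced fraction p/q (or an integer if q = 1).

E = (8, 9/2)

1. E_x = 8  [2·signedArea(EBA) = 0 ∩ EC · AB = -45]
2. E_y = 9/2  [2·signedArea(EBA) = 0 ∩ EC · AB = -45]
   → E = (8, 9/2)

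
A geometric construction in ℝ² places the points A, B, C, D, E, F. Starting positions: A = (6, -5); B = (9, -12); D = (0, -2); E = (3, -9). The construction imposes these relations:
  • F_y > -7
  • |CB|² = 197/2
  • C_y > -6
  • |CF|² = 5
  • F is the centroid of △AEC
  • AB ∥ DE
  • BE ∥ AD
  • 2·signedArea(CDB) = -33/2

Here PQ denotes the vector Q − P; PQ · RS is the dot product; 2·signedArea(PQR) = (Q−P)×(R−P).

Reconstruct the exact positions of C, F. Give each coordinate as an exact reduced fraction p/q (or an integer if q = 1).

1. C_x = 3/2  [line 10·x + 9·y + 69/2 = 0 ∩ |CB|² = 197/2]
2. C_y = -11/2  [line 10·x + 9·y + 69/2 = 0 ∩ |CB|² = 197/2]
   → C = (3/2, -11/2)
3. F_x = 7/2  [F is the centroid of △AEC]
4. F_y = -13/2  [F is the centroid of △AEC]
   → F = (7/2, -13/2)

C = (3/2, -11/2)
F = (7/2, -13/2)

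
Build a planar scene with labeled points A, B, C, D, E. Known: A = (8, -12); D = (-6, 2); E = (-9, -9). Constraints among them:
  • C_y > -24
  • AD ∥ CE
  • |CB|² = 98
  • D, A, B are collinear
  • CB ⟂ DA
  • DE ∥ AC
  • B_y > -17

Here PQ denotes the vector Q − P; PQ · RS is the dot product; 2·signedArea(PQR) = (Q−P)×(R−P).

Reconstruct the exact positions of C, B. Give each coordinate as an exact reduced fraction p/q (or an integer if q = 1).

1. C_x = 5  [AD ∥ CE ∩ DE ∥ AC]
2. C_y = -23  [AD ∥ CE ∩ DE ∥ AC]
   → C = (5, -23)
3. B_x = 12  [D, A, B are collinear ∩ CB ⟂ DA]
4. B_y = -16  [D, A, B are collinear ∩ CB ⟂ DA]
   → B = (12, -16)

B = (12, -16)
C = (5, -23)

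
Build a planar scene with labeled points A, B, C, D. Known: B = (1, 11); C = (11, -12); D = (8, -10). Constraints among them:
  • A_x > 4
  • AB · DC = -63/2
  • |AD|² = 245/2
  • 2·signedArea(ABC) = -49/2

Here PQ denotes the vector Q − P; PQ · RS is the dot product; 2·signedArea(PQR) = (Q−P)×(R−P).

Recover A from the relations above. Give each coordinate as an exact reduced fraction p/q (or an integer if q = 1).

1. A_x = 9/2  [2·signedArea(ABC) = -49/2 ∩ AB · DC = -63/2]
2. A_y = 1/2  [2·signedArea(ABC) = -49/2 ∩ AB · DC = -63/2]
   → A = (9/2, 1/2)

A = (9/2, 1/2)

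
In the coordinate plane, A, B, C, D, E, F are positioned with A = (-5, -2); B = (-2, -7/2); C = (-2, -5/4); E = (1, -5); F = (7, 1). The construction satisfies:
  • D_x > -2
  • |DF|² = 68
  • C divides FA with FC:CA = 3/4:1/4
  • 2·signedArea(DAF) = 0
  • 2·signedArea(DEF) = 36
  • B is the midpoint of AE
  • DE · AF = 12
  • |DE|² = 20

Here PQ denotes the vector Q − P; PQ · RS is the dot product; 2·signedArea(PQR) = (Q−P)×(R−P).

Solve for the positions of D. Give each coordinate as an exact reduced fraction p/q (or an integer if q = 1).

D = (-1, -1)

1. D_x = -1  [2·signedArea(DAF) = 0 ∩ DE · AF = 12]
2. D_y = -1  [2·signedArea(DAF) = 0 ∩ DE · AF = 12]
   → D = (-1, -1)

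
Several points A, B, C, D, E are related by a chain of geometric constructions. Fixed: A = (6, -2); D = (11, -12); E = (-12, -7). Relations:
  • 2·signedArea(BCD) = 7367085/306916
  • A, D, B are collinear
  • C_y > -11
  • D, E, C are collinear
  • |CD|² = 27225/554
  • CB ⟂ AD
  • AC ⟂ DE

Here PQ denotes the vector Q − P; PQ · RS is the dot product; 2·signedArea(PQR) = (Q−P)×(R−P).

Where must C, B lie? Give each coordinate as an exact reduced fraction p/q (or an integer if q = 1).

B = (5005/554, -2235/277)
C = (2299/554, -5823/554)

1. C_x = 2299/554  [D, E, C are collinear ∩ AC ⟂ DE]
2. C_y = -5823/554  [D, E, C are collinear ∩ AC ⟂ DE]
   → C = (2299/554, -5823/554)
3. B_x = 5005/554  [A, D, B are collinear ∩ CB ⟂ AD]
4. B_y = -2235/277  [A, D, B are collinear ∩ CB ⟂ AD]
   → B = (5005/554, -2235/277)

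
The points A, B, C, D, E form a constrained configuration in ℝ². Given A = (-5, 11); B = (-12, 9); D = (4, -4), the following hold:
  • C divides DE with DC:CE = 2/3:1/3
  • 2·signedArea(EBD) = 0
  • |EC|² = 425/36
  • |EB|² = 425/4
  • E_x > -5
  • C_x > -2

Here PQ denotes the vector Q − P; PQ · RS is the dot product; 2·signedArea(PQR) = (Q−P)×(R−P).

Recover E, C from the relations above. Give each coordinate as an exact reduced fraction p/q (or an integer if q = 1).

C = (-4/3, 1/3)
E = (-4, 5/2)

1. E_x = -4  [line 13·x + 16·y + 12 = 0 ∩ |EB|² = 425/4]
2. E_y = 5/2  [line 13·x + 16·y + 12 = 0 ∩ |EB|² = 425/4]
   → E = (-4, 5/2)
3. C_x = -4/3  [C divides DE with DC:CE = 2/3:1/3]
4. C_y = 1/3  [C divides DE with DC:CE = 2/3:1/3]
   → C = (-4/3, 1/3)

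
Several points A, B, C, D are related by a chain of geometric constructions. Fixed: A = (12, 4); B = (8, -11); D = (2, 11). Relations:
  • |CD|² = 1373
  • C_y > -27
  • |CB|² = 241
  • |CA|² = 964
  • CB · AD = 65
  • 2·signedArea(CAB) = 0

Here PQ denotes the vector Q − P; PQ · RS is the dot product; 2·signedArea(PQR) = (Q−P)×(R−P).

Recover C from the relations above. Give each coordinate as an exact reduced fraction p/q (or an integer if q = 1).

1. C_x = 4  [2·signedArea(CAB) = 0 ∩ CB · AD = 65]
2. C_y = -26  [2·signedArea(CAB) = 0 ∩ CB · AD = 65]
   → C = (4, -26)

C = (4, -26)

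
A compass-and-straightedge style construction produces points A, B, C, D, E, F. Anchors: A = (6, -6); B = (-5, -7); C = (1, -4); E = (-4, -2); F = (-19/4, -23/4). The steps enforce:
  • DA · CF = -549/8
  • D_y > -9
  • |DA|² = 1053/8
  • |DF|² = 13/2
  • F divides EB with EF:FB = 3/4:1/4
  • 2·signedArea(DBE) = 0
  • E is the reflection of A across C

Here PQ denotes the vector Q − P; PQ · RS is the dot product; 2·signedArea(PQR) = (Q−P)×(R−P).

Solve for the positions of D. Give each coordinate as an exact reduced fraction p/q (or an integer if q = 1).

1. D_x = -21/4  [2·signedArea(DBE) = 0 ∩ DA · CF = -549/8]
2. D_y = -33/4  [2·signedArea(DBE) = 0 ∩ DA · CF = -549/8]
   → D = (-21/4, -33/4)

D = (-21/4, -33/4)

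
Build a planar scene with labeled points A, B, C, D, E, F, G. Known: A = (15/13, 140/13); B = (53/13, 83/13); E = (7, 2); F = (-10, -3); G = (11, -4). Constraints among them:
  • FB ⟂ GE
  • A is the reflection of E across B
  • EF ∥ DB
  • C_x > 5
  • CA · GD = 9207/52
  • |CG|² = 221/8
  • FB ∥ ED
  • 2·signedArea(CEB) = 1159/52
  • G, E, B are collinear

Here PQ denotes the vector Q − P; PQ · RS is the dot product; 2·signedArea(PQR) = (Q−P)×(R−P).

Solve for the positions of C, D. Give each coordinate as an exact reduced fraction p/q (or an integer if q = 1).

1. D_x = 274/13  [EF ∥ DB ∩ FB ∥ ED]
2. D_y = 148/13  [EF ∥ DB ∩ FB ∥ ED]
   → D = (274/13, 148/13)
3. C_x = 23/4  [2·signedArea(CEB) = 1159/52 ∩ CA · GD = 9207/52]
4. C_y = -15/4  [2·signedArea(CEB) = 1159/52 ∩ CA · GD = 9207/52]
   → C = (23/4, -15/4)

C = (23/4, -15/4)
D = (274/13, 148/13)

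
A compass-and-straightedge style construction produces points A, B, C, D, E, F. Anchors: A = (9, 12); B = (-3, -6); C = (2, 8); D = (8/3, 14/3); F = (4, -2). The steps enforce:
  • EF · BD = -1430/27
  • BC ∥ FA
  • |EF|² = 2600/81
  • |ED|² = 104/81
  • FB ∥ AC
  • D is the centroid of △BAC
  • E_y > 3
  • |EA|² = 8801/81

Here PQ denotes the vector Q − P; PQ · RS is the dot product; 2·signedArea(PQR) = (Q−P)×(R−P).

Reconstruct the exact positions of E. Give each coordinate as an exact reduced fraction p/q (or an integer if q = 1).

1. E_x = 26/9  [line -17/3·x + -32/3·y + 1466/27 = 0 ∩ |EA|² = 8801/81]
2. E_y = 32/9  [line -17/3·x + -32/3·y + 1466/27 = 0 ∩ |EA|² = 8801/81]
   → E = (26/9, 32/9)

E = (26/9, 32/9)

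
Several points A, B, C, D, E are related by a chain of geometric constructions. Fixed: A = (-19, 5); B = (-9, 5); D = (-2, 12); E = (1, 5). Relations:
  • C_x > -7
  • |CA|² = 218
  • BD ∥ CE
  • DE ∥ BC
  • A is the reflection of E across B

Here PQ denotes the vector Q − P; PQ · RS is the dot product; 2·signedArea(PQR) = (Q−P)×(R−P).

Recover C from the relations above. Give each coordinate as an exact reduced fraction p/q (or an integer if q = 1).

C = (-6, -2)

1. C_x = -6  [BD ∥ CE ∩ DE ∥ BC]
2. C_y = -2  [BD ∥ CE ∩ DE ∥ BC]
   → C = (-6, -2)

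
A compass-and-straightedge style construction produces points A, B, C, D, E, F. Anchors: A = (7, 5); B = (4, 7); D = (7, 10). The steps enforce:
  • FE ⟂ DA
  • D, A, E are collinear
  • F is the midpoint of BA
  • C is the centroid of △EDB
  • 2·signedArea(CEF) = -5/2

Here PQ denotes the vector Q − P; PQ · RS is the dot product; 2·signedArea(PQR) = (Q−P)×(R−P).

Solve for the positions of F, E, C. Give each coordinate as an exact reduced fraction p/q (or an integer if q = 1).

1. F_x = 11/2  [F is the midpoint of BA]
2. F_y = 6  [F is the midpoint of BA]
   → F = (11/2, 6)
3. E_x = 7  [D, A, E are collinear ∩ FE ⟂ DA]
4. E_y = 6  [D, A, E are collinear ∩ FE ⟂ DA]
   → E = (7, 6)
5. C_x = 6  [C is the centroid of △EDB]
6. C_y = 23/3  [C is the centroid of △EDB]
   → C = (6, 23/3)

C = (6, 23/3)
E = (7, 6)
F = (11/2, 6)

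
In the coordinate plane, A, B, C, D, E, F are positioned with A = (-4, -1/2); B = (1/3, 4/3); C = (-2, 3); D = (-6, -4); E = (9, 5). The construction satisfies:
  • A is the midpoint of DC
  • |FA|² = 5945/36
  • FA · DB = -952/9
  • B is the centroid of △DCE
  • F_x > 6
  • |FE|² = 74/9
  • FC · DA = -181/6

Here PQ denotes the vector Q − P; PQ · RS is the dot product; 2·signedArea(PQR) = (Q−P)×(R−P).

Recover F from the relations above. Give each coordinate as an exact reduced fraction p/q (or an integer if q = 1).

F = (20/3, 20/3)

1. F_x = 20/3  [FA · DB = -952/9 ∩ FC · DA = -181/6]
2. F_y = 20/3  [FA · DB = -952/9 ∩ FC · DA = -181/6]
   → F = (20/3, 20/3)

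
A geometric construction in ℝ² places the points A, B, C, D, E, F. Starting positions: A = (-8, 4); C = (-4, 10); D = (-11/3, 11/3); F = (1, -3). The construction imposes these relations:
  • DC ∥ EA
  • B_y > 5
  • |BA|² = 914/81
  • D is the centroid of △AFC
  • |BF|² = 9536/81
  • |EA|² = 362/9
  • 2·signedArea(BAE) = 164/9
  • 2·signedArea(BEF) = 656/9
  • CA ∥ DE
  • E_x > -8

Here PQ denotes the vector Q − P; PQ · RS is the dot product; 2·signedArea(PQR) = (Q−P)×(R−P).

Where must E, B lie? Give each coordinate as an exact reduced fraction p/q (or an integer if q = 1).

B = (-47/9, 53/9)
E = (-23/3, -7/3)

1. E_x = -23/3  [DC ∥ EA ∩ CA ∥ DE]
2. E_y = -7/3  [DC ∥ EA ∩ CA ∥ DE]
   → E = (-23/3, -7/3)
3. B_x = -47/9  [2·signedArea(BAE) = 164/9 ∩ 2·signedArea(BEF) = 656/9]
4. B_y = 53/9  [2·signedArea(BAE) = 164/9 ∩ 2·signedArea(BEF) = 656/9]
   → B = (-47/9, 53/9)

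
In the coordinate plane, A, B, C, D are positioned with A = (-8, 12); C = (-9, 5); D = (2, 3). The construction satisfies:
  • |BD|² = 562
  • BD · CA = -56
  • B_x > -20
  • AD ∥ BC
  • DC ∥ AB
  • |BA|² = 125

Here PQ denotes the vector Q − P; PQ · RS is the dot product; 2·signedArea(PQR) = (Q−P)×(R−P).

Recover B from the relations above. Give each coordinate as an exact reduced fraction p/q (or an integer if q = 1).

B = (-19, 14)

1. B_x = -19  [AD ∥ BC ∩ DC ∥ AB]
2. B_y = 14  [AD ∥ BC ∩ DC ∥ AB]
   → B = (-19, 14)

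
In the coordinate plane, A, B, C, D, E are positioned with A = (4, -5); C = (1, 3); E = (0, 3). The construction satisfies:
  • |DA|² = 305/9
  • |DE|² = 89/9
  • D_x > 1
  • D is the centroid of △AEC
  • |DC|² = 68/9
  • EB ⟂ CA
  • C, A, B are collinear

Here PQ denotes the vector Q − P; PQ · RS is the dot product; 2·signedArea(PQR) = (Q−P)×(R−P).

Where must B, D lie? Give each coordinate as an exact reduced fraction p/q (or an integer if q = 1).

1. B_x = 64/73  [C, A, B are collinear ∩ EB ⟂ CA]
2. B_y = 243/73  [C, A, B are collinear ∩ EB ⟂ CA]
   → B = (64/73, 243/73)
3. D_x = 5/3  [D is the centroid of △AEC]
4. D_y = 1/3  [D is the centroid of △AEC]
   → D = (5/3, 1/3)

B = (64/73, 243/73)
D = (5/3, 1/3)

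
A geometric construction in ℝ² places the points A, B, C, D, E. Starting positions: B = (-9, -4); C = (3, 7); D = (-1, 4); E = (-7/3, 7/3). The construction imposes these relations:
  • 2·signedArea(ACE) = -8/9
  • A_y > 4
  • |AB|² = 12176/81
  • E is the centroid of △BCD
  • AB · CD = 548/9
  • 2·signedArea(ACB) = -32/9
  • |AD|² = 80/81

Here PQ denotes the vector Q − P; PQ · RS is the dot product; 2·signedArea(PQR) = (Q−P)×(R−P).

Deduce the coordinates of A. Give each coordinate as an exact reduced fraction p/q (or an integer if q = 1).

1. A_x = -1/9  [2·signedArea(ACB) = -32/9 ∩ 2·signedArea(ACE) = -8/9]
2. A_y = 40/9  [2·signedArea(ACB) = -32/9 ∩ 2·signedArea(ACE) = -8/9]
   → A = (-1/9, 40/9)

A = (-1/9, 40/9)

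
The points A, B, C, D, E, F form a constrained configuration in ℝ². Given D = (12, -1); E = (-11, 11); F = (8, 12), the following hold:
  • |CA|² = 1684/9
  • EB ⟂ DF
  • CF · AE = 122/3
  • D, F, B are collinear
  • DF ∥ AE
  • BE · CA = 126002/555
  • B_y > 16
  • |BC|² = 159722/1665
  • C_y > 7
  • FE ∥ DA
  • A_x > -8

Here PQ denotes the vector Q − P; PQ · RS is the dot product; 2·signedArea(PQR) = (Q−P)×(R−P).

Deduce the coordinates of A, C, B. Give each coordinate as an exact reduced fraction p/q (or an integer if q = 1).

A = (-7, -2)
B = (1228/185, 3039/185)
C = (3, 22/3)

1. A_x = -7  [DF ∥ AE ∩ FE ∥ DA]
2. A_y = -2  [DF ∥ AE ∩ FE ∥ DA]
   → A = (-7, -2)
3. C_x = 3  [line 4·x + -13·y + 250/3 = 0 ∩ |CA|² = 1684/9]
4. C_y = 22/3  [line 4·x + -13·y + 250/3 = 0 ∩ |CA|² = 1684/9]
   → C = (3, 22/3)
5. B_x = 1228/185  [D, F, B are collinear ∩ EB ⟂ DF]
6. B_y = 3039/185  [D, F, B are collinear ∩ EB ⟂ DF]
   → B = (1228/185, 3039/185)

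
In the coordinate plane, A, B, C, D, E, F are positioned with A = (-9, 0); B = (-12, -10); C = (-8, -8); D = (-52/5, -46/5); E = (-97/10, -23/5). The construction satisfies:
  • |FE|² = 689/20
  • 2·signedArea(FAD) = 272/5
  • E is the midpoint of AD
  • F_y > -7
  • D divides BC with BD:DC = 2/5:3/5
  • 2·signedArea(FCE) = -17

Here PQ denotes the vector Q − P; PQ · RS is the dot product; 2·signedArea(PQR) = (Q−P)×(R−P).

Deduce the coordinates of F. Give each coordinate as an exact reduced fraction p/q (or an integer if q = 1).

1. F_x = -4  [2·signedArea(FCE) = -17 ∩ 2·signedArea(FAD) = 272/5]
2. F_y = -6  [2·signedArea(FCE) = -17 ∩ 2·signedArea(FAD) = 272/5]
   → F = (-4, -6)

F = (-4, -6)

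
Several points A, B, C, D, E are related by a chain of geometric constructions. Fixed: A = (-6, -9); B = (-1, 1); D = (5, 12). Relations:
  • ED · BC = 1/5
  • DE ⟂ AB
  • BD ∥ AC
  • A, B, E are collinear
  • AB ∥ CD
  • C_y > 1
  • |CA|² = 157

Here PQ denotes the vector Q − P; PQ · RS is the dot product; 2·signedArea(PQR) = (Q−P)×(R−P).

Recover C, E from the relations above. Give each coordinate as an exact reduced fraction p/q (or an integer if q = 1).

C = (0, 2)
E = (23/5, 61/5)

1. C_x = 0  [AB ∥ CD ∩ BD ∥ AC]
2. C_y = 2  [AB ∥ CD ∩ BD ∥ AC]
   → C = (0, 2)
3. E_x = 23/5  [A, B, E are collinear ∩ DE ⟂ AB]
4. E_y = 61/5  [A, B, E are collinear ∩ DE ⟂ AB]
   → E = (23/5, 61/5)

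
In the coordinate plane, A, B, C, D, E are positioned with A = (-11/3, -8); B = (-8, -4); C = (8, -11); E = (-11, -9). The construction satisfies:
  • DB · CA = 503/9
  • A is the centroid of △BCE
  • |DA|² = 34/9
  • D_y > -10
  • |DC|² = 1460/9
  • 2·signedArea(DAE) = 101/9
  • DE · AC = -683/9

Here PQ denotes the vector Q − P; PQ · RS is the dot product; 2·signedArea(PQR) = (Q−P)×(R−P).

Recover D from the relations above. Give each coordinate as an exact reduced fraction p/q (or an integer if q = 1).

D = (-14/3, -29/3)

1. D_x = -14/3  [2·signedArea(DAE) = 101/9 ∩ DB · CA = 503/9]
2. D_y = -29/3  [2·signedArea(DAE) = 101/9 ∩ DB · CA = 503/9]
   → D = (-14/3, -29/3)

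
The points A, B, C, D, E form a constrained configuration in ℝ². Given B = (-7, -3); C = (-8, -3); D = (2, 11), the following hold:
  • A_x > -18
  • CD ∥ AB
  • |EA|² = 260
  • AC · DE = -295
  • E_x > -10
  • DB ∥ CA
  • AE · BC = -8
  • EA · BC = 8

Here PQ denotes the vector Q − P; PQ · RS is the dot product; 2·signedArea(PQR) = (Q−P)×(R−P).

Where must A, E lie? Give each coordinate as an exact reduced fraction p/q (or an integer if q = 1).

1. A_x = -17  [CD ∥ AB ∩ DB ∥ CA]
2. A_y = -17  [CD ∥ AB ∩ DB ∥ CA]
   → A = (-17, -17)
3. E_x = -9  [EA · BC = 8 ∩ AC · DE = -295]
4. E_y = -3  [EA · BC = 8 ∩ AC · DE = -295]
   → E = (-9, -3)

A = (-17, -17)
E = (-9, -3)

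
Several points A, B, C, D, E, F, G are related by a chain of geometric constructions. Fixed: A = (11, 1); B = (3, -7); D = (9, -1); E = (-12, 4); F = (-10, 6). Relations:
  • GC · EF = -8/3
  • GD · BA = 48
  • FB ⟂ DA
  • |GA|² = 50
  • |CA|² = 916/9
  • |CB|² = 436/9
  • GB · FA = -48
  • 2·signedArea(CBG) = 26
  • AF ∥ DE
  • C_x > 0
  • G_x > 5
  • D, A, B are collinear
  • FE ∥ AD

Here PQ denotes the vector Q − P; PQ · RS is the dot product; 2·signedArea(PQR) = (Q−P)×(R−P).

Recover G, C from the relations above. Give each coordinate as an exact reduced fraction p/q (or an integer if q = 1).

C = (1, -1/3)
G = (6, -4)

1. G_x = 6  [GD · BA = 48 ∩ GB · FA = -48]
2. G_y = -4  [GD · BA = 48 ∩ GB · FA = -48]
   → G = (6, -4)
3. C_x = 1  [GC · EF = -8/3 ∩ 2·signedArea(CBG) = 26]
4. C_y = -1/3  [GC · EF = -8/3 ∩ 2·signedArea(CBG) = 26]
   → C = (1, -1/3)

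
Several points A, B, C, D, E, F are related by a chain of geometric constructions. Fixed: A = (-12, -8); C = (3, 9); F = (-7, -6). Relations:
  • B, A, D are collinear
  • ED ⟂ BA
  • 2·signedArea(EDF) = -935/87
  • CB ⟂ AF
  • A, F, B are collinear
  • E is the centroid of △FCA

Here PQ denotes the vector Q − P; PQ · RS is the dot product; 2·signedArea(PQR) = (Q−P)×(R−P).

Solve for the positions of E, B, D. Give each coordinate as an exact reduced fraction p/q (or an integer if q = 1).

B = (197/29, -14/29)
D = (-118/29, -140/29)
E = (-16/3, -5/3)

1. E_x = -16/3  [E is the centroid of △FCA]
2. E_y = -5/3  [E is the centroid of △FCA]
   → E = (-16/3, -5/3)
3. B_x = 197/29  [A, F, B are collinear ∩ CB ⟂ AF]
4. B_y = -14/29  [A, F, B are collinear ∩ CB ⟂ AF]
   → B = (197/29, -14/29)
5. D_x = -118/29  [B, A, D are collinear ∩ ED ⟂ BA]
6. D_y = -140/29  [B, A, D are collinear ∩ ED ⟂ BA]
   → D = (-118/29, -140/29)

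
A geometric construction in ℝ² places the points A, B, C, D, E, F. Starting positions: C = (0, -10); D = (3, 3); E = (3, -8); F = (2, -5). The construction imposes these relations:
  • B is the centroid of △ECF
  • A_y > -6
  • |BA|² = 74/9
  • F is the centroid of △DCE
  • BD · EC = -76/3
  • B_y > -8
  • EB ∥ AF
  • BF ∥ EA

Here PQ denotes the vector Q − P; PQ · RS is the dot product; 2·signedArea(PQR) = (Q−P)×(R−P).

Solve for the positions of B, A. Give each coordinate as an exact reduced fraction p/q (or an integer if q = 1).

1. B_x = 5/3  [B is the centroid of △ECF]
2. B_y = -23/3  [B is the centroid of △ECF]
   → B = (5/3, -23/3)
3. A_x = 10/3  [EB ∥ AF ∩ BF ∥ EA]
4. A_y = -16/3  [EB ∥ AF ∩ BF ∥ EA]
   → A = (10/3, -16/3)

A = (10/3, -16/3)
B = (5/3, -23/3)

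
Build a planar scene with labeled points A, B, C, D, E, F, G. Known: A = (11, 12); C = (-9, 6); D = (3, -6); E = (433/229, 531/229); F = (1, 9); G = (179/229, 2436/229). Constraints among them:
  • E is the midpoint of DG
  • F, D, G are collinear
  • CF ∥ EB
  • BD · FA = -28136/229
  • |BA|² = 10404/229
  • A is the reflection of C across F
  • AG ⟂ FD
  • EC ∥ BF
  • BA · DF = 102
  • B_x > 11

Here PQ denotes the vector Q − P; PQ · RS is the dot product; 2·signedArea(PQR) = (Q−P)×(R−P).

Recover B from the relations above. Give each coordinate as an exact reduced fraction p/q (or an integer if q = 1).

B = (2723/229, 1218/229)

1. B_x = 2723/229  [EC ∥ BF ∩ CF ∥ EB]
2. B_y = 1218/229  [EC ∥ BF ∩ CF ∥ EB]
   → B = (2723/229, 1218/229)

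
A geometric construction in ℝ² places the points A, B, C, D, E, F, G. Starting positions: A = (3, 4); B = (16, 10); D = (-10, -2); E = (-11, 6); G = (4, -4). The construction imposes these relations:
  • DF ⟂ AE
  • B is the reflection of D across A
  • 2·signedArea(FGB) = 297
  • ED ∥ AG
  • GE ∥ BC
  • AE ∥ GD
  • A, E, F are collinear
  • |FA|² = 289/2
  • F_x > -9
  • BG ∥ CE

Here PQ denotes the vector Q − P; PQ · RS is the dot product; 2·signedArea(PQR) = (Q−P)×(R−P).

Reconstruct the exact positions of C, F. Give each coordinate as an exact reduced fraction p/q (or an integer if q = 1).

C = (1, 20)
F = (-89/10, 57/10)

1. C_x = 1  [BG ∥ CE ∩ GE ∥ BC]
2. C_y = 20  [BG ∥ CE ∩ GE ∥ BC]
   → C = (1, 20)
3. F_x = -89/10  [A, E, F are collinear ∩ DF ⟂ AE]
4. F_y = 57/10  [A, E, F are collinear ∩ DF ⟂ AE]
   → F = (-89/10, 57/10)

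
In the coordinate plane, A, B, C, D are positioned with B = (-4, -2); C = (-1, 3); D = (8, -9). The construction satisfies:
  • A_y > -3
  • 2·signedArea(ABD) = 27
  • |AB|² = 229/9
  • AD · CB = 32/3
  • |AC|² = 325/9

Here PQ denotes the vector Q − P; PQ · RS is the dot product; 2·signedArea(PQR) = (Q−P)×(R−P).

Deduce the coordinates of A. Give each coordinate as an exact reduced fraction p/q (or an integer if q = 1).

A = (1, -8/3)

1. A_x = 1  [2·signedArea(ABD) = 27 ∩ AD · CB = 32/3]
2. A_y = -8/3  [2·signedArea(ABD) = 27 ∩ AD · CB = 32/3]
   → A = (1, -8/3)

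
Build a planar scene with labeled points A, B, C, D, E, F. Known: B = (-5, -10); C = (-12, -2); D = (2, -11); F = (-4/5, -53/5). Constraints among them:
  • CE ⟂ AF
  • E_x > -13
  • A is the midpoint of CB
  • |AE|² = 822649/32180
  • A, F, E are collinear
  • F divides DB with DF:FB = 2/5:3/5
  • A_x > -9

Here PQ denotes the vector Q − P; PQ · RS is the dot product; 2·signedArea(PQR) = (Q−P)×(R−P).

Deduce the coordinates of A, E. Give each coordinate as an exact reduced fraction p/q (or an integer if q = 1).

1. A_x = -17/2  [A is the midpoint of CB]
2. A_y = -6  [A is the midpoint of CB]
   → A = (-17/2, -6)
3. E_x = -103302/8045  [A, F, E are collinear ∩ CE ⟂ AF]
4. E_y = -27409/8045  [A, F, E are collinear ∩ CE ⟂ AF]
   → E = (-103302/8045, -27409/8045)

A = (-17/2, -6)
E = (-103302/8045, -27409/8045)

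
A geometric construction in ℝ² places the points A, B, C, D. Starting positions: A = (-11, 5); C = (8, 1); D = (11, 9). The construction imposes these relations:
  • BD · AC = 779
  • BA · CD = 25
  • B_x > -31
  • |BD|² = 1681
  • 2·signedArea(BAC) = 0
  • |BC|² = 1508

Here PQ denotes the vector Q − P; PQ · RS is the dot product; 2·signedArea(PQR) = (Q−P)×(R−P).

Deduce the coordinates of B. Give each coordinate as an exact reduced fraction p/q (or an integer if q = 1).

B = (-30, 9)

1. B_x = -30  [2·signedArea(BAC) = 0 ∩ BA · CD = 25]
2. B_y = 9  [2·signedArea(BAC) = 0 ∩ BA · CD = 25]
   → B = (-30, 9)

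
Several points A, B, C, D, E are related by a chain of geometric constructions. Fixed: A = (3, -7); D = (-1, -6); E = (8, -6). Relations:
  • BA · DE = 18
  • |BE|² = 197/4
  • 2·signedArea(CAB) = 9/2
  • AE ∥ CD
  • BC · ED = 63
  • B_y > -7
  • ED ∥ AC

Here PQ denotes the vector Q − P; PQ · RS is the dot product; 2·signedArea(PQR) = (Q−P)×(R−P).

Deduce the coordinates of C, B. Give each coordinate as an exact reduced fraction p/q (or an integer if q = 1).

1. C_x = -6  [AE ∥ CD ∩ ED ∥ AC]
2. C_y = -7  [AE ∥ CD ∩ ED ∥ AC]
   → C = (-6, -7)
3. B_x = 1  [BA · DE = 18 ∩ 2·signedArea(CAB) = 9/2]
4. B_y = -13/2  [BA · DE = 18 ∩ 2·signedArea(CAB) = 9/2]
   → B = (1, -13/2)

B = (1, -13/2)
C = (-6, -7)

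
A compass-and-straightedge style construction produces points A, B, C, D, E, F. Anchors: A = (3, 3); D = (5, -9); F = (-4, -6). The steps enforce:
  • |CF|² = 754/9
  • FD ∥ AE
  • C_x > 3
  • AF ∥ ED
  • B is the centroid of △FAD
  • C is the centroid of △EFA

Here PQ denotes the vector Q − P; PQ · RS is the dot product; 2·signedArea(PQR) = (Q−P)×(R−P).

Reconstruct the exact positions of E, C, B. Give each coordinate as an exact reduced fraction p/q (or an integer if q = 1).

B = (4/3, -4)
C = (11/3, -1)
E = (12, 0)

1. E_x = 12  [AF ∥ ED ∩ FD ∥ AE]
2. E_y = 0  [AF ∥ ED ∩ FD ∥ AE]
   → E = (12, 0)
3. C_x = 11/3  [C is the centroid of △EFA]
4. C_y = -1  [C is the centroid of △EFA]
   → C = (11/3, -1)
5. B_x = 4/3  [B is the centroid of △FAD]
6. B_y = -4  [B is the centroid of △FAD]
   → B = (4/3, -4)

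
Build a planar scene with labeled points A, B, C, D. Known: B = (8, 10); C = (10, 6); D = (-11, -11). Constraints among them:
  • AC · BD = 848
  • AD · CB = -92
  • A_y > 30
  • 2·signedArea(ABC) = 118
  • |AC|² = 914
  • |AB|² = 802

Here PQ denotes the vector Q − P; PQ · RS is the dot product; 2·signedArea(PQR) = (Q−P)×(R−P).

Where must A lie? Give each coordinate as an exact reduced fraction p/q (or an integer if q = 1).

A = (27, 31)

1. A_x = 27  [2·signedArea(ABC) = 118 ∩ AC · BD = 848]
2. A_y = 31  [2·signedArea(ABC) = 118 ∩ AC · BD = 848]
   → A = (27, 31)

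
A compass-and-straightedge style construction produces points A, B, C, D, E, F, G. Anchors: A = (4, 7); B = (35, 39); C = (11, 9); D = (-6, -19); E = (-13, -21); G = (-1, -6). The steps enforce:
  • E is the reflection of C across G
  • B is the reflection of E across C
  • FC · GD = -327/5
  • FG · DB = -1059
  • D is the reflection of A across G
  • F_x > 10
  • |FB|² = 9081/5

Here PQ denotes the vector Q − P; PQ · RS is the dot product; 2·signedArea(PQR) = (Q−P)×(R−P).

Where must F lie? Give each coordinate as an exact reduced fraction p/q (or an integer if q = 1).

1. F_x = 52/5  [FC · GD = -327/5 ∩ FG · DB = -1059]
2. F_y = 21/5  [FC · GD = -327/5 ∩ FG · DB = -1059]
   → F = (52/5, 21/5)

F = (52/5, 21/5)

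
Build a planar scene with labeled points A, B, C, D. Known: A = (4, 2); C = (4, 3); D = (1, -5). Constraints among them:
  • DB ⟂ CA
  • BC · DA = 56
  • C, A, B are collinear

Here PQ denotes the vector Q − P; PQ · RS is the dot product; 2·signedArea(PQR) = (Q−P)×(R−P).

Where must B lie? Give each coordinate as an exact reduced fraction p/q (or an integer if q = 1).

B = (4, -5)

1. B_x = 4  [C, A, B are collinear ∩ DB ⟂ CA]
2. B_y = -5  [C, A, B are collinear ∩ DB ⟂ CA]
   → B = (4, -5)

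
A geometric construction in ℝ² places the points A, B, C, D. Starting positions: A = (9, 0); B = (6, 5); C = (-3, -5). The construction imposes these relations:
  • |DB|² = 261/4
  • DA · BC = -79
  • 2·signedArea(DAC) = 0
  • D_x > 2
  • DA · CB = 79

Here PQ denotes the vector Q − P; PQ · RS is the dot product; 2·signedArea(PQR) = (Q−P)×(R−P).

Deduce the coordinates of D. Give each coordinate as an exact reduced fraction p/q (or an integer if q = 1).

1. D_x = 3  [2·signedArea(DAC) = 0 ∩ DA · CB = 79]
2. D_y = -5/2  [2·signedArea(DAC) = 0 ∩ DA · CB = 79]
   → D = (3, -5/2)

D = (3, -5/2)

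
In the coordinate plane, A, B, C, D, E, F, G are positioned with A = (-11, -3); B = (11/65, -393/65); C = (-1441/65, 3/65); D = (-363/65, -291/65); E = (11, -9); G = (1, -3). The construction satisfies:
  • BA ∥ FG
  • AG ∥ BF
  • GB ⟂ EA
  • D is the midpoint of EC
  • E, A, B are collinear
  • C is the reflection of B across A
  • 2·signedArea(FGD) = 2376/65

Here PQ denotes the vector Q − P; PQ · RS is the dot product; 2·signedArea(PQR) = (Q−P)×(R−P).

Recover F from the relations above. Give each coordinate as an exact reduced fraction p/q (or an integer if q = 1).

1. F_x = 791/65  [BA ∥ FG ∩ AG ∥ BF]
2. F_y = -393/65  [BA ∥ FG ∩ AG ∥ BF]
   → F = (791/65, -393/65)

F = (791/65, -393/65)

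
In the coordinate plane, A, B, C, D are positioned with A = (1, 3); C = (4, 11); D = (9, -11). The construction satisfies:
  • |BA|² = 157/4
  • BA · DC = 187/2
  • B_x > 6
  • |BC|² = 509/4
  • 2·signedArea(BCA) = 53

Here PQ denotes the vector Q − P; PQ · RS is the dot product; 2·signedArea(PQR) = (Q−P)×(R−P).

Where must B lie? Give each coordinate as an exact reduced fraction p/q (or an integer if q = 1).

B = (13/2, 0)

1. B_x = 13/2  [BA · DC = 187/2 ∩ 2·signedArea(BCA) = 53]
2. B_y = 0  [BA · DC = 187/2 ∩ 2·signedArea(BCA) = 53]
   → B = (13/2, 0)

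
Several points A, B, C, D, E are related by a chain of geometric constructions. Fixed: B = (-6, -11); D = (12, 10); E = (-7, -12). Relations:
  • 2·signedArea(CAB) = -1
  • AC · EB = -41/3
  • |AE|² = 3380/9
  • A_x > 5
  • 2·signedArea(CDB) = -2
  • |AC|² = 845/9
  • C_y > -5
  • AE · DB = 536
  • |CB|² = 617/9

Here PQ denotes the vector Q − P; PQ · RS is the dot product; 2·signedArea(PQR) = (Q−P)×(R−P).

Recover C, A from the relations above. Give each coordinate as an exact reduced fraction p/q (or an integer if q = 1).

A = (17/3, 8/3)
C = (-2/3, -14/3)

1. C_x = -2/3  [line 21·x + -18·y + -70 = 0 ∩ |CB|² = 617/9]
2. C_y = -14/3  [line 21·x + -18·y + -70 = 0 ∩ |CB|² = 617/9]
   → C = (-2/3, -14/3)
3. A_x = 17/3  [2·signedArea(CAB) = -1 ∩ AC · EB = -41/3]
4. A_y = 8/3  [2·signedArea(CAB) = -1 ∩ AC · EB = -41/3]
   → A = (17/3, 8/3)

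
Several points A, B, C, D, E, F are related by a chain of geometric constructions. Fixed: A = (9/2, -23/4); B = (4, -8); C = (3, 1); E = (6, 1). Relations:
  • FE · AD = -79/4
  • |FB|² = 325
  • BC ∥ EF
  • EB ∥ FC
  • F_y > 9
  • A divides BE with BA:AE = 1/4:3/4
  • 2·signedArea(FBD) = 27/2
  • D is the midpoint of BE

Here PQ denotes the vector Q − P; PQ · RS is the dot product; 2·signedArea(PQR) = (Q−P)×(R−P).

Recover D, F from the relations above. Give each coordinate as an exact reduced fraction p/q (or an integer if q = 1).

1. D_x = 5  [D is the midpoint of BE]
2. D_y = -7/2  [D is the midpoint of BE]
   → D = (5, -7/2)
3. F_x = 5  [EB ∥ FC ∩ BC ∥ EF]
4. F_y = 10  [EB ∥ FC ∩ BC ∥ EF]
   → F = (5, 10)

D = (5, -7/2)
F = (5, 10)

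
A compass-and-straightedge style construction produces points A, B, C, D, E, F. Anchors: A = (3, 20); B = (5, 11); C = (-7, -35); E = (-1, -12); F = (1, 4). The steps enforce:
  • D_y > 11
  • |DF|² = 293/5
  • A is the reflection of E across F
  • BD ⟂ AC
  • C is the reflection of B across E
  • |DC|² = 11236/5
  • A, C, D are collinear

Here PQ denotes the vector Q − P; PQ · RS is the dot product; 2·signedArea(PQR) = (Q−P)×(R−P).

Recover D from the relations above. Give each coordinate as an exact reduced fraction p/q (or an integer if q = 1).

D = (37/25, 291/25)

1. D_x = 37/25  [A, C, D are collinear ∩ BD ⟂ AC]
2. D_y = 291/25  [A, C, D are collinear ∩ BD ⟂ AC]
   → D = (37/25, 291/25)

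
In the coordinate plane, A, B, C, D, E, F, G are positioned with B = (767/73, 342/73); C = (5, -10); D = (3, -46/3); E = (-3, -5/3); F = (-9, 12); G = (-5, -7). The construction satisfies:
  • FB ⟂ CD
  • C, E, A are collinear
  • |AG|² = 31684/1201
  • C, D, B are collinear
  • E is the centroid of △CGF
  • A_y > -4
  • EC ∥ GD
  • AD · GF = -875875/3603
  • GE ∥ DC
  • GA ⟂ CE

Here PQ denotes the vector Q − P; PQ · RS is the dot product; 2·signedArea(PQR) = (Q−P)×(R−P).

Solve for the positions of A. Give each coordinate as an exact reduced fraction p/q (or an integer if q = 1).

A = (-1555/1201, -4135/1201)

1. A_x = -1555/1201  [C, E, A are collinear ∩ GA ⟂ CE]
2. A_y = -4135/1201  [C, E, A are collinear ∩ GA ⟂ CE]
   → A = (-1555/1201, -4135/1201)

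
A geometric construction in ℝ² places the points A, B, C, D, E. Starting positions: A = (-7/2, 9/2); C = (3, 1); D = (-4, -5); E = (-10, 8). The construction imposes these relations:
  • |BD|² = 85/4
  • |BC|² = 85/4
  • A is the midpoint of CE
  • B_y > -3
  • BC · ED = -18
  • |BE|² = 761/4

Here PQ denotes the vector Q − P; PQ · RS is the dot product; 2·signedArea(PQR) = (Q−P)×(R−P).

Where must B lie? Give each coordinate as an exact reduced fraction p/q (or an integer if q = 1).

1. B_x = -1/2  [line -6·x + 13·y + 23 = 0 ∩ |BD|² = 85/4]
2. B_y = -2  [line -6·x + 13·y + 23 = 0 ∩ |BD|² = 85/4]
   → B = (-1/2, -2)

B = (-1/2, -2)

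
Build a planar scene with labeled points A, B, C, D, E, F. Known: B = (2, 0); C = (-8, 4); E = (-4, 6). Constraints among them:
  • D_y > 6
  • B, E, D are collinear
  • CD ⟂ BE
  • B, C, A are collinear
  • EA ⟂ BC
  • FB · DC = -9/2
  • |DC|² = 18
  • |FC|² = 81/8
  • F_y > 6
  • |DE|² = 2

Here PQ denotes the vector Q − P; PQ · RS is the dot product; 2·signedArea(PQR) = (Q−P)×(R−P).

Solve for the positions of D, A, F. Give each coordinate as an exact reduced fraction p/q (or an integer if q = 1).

1. D_x = -5  [B, E, D are collinear ∩ CD ⟂ BE]
2. D_y = 7  [B, E, D are collinear ∩ CD ⟂ BE]
   → D = (-5, 7)
3. A_x = -152/29  [B, C, A are collinear ∩ EA ⟂ BC]
4. A_y = 84/29  [B, C, A are collinear ∩ EA ⟂ BC]
   → A = (-152/29, 84/29)
5. F_x = -23/4  [line 3·x + 3·y + -3/2 = 0 ∩ |FC|² = 81/8]
6. F_y = 25/4  [line 3·x + 3·y + -3/2 = 0 ∩ |FC|² = 81/8]
   → F = (-23/4, 25/4)

A = (-152/29, 84/29)
D = (-5, 7)
F = (-23/4, 25/4)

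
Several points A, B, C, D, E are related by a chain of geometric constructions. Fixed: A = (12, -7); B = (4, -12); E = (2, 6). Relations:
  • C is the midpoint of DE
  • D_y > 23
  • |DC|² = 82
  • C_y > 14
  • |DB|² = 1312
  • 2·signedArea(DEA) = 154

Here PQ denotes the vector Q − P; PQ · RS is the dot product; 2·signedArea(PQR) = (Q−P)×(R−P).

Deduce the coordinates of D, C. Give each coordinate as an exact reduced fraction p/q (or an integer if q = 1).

C = (1, 15)
D = (0, 24)

1. D_x = 0  [line 13·x + 10·y + -240 = 0 ∩ |DB|² = 1312]
2. D_y = 24  [line 13·x + 10·y + -240 = 0 ∩ |DB|² = 1312]
   → D = (0, 24)
3. C_x = 1  [C is the midpoint of DE]
4. C_y = 15  [C is the midpoint of DE]
   → C = (1, 15)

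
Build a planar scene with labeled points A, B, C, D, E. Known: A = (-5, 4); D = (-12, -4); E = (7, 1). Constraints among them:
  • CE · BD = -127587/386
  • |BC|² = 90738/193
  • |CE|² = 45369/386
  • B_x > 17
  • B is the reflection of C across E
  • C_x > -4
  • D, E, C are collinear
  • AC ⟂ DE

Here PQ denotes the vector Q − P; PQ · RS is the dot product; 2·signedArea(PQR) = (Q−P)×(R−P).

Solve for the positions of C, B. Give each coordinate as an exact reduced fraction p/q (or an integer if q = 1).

1. C_x = -1345/386  [D, E, C are collinear ∩ AC ⟂ DE]
2. C_y = -679/386  [D, E, C are collinear ∩ AC ⟂ DE]
   → C = (-1345/386, -679/386)
3. B_x = 6749/386  [B is the reflection of C across E]
4. B_y = 1451/386  [B is the reflection of C across E]
   → B = (6749/386, 1451/386)

B = (6749/386, 1451/386)
C = (-1345/386, -679/386)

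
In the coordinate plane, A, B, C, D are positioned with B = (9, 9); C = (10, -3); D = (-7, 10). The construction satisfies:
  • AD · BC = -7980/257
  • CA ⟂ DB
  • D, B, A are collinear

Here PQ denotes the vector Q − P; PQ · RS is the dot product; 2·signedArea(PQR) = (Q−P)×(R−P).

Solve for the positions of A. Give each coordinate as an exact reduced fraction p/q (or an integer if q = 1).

A = (2761/257, 2285/257)

1. A_x = 2761/257  [D, B, A are collinear ∩ CA ⟂ DB]
2. A_y = 2285/257  [D, B, A are collinear ∩ CA ⟂ DB]
   → A = (2761/257, 2285/257)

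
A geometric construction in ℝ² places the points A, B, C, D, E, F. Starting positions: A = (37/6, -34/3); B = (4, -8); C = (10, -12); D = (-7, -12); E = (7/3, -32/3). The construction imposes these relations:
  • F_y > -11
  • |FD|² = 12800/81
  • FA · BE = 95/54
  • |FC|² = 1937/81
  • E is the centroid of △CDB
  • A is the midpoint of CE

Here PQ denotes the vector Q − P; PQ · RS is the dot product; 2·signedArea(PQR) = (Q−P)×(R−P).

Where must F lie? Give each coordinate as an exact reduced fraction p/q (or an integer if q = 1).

1. F_x = 49/9  [line 5/3·x + 8/3·y + 491/27 = 0 ∩ |FC|² = 1937/81]
2. F_y = -92/9  [line 5/3·x + 8/3·y + 491/27 = 0 ∩ |FC|² = 1937/81]
   → F = (49/9, -92/9)

F = (49/9, -92/9)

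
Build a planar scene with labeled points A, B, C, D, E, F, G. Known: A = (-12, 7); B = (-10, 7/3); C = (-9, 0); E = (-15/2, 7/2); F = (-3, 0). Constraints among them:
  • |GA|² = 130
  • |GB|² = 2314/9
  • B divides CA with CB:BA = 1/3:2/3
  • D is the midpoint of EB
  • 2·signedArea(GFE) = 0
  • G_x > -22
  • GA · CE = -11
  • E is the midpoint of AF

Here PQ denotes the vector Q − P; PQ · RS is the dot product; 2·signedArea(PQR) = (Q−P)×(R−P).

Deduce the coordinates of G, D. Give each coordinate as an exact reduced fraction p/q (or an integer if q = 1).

D = (-35/4, 35/12)
G = (-21, 14)

1. G_x = -21  [2·signedArea(GFE) = 0 ∩ GA · CE = -11]
2. G_y = 14  [2·signedArea(GFE) = 0 ∩ GA · CE = -11]
   → G = (-21, 14)
3. D_x = -35/4  [D is the midpoint of EB]
4. D_y = 35/12  [D is the midpoint of EB]
   → D = (-35/4, 35/12)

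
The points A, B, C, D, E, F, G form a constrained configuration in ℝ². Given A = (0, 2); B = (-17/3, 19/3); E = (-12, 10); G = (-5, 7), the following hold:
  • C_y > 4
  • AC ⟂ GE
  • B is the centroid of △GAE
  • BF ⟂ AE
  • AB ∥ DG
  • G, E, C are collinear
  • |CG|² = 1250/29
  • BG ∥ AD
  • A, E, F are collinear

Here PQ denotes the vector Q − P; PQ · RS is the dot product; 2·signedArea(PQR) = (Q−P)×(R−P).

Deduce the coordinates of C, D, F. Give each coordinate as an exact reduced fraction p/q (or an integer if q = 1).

1. C_x = 30/29  [G, E, C are collinear ∩ AC ⟂ GE]
2. C_y = 128/29  [G, E, C are collinear ∩ AC ⟂ GE]
   → C = (30/29, 128/29)
3. D_x = 2/3  [AB ∥ DG ∩ BG ∥ AD]
4. D_y = 8/3  [AB ∥ DG ∩ BG ∥ AD]
   → D = (2/3, 8/3)
5. F_x = -77/13  [A, E, F are collinear ∩ BF ⟂ AE]
6. F_y = 232/39  [A, E, F are collinear ∩ BF ⟂ AE]
   → F = (-77/13, 232/39)

C = (30/29, 128/29)
D = (2/3, 8/3)
F = (-77/13, 232/39)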